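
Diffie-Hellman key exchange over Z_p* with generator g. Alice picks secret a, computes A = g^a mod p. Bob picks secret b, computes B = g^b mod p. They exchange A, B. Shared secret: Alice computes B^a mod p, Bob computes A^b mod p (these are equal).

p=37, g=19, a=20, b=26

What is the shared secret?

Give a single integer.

Answer: 33

Derivation:
A = 19^20 mod 37  (bits of 20 = 10100)
  bit 0 = 1: r = r^2 * 19 mod 37 = 1^2 * 19 = 1*19 = 19
  bit 1 = 0: r = r^2 mod 37 = 19^2 = 28
  bit 2 = 1: r = r^2 * 19 mod 37 = 28^2 * 19 = 7*19 = 22
  bit 3 = 0: r = r^2 mod 37 = 22^2 = 3
  bit 4 = 0: r = r^2 mod 37 = 3^2 = 9
  -> A = 9
B = 19^26 mod 37  (bits of 26 = 11010)
  bit 0 = 1: r = r^2 * 19 mod 37 = 1^2 * 19 = 1*19 = 19
  bit 1 = 1: r = r^2 * 19 mod 37 = 19^2 * 19 = 28*19 = 14
  bit 2 = 0: r = r^2 mod 37 = 14^2 = 11
  bit 3 = 1: r = r^2 * 19 mod 37 = 11^2 * 19 = 10*19 = 5
  bit 4 = 0: r = r^2 mod 37 = 5^2 = 25
  -> B = 25
s = B^a = 25^20 mod 37  (bits of 20 = 10100)
  bit 0 = 1: r = r^2 * 25 mod 37 = 1^2 * 25 = 1*25 = 25
  bit 1 = 0: r = r^2 mod 37 = 25^2 = 33
  bit 2 = 1: r = r^2 * 25 mod 37 = 33^2 * 25 = 16*25 = 30
  bit 3 = 0: r = r^2 mod 37 = 30^2 = 12
  bit 4 = 0: r = r^2 mod 37 = 12^2 = 33
  -> s = B^a = 33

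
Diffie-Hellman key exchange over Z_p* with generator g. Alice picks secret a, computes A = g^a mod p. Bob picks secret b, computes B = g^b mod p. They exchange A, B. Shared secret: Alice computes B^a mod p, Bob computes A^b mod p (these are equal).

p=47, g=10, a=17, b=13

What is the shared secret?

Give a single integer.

Answer: 43

Derivation:
A = 10^17 mod 47  (bits of 17 = 10001)
  bit 0 = 1: r = r^2 * 10 mod 47 = 1^2 * 10 = 1*10 = 10
  bit 1 = 0: r = r^2 mod 47 = 10^2 = 6
  bit 2 = 0: r = r^2 mod 47 = 6^2 = 36
  bit 3 = 0: r = r^2 mod 47 = 36^2 = 27
  bit 4 = 1: r = r^2 * 10 mod 47 = 27^2 * 10 = 24*10 = 5
  -> A = 5
B = 10^13 mod 47  (bits of 13 = 1101)
  bit 0 = 1: r = r^2 * 10 mod 47 = 1^2 * 10 = 1*10 = 10
  bit 1 = 1: r = r^2 * 10 mod 47 = 10^2 * 10 = 6*10 = 13
  bit 2 = 0: r = r^2 mod 47 = 13^2 = 28
  bit 3 = 1: r = r^2 * 10 mod 47 = 28^2 * 10 = 32*10 = 38
  -> B = 38
s = B^a = 38^17 mod 47  (bits of 17 = 10001)
  bit 0 = 1: r = r^2 * 38 mod 47 = 1^2 * 38 = 1*38 = 38
  bit 1 = 0: r = r^2 mod 47 = 38^2 = 34
  bit 2 = 0: r = r^2 mod 47 = 34^2 = 28
  bit 3 = 0: r = r^2 mod 47 = 28^2 = 32
  bit 4 = 1: r = r^2 * 38 mod 47 = 32^2 * 38 = 37*38 = 43
  -> s = B^a = 43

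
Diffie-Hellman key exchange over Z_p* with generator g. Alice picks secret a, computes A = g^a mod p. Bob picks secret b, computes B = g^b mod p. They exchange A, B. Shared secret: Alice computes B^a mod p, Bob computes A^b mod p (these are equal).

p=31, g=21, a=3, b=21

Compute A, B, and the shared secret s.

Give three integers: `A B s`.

Answer: 23 29 23

Derivation:
A = 21^3 mod 31  (bits of 3 = 11)
  bit 0 = 1: r = r^2 * 21 mod 31 = 1^2 * 21 = 1*21 = 21
  bit 1 = 1: r = r^2 * 21 mod 31 = 21^2 * 21 = 7*21 = 23
  -> A = 23
B = 21^21 mod 31  (bits of 21 = 10101)
  bit 0 = 1: r = r^2 * 21 mod 31 = 1^2 * 21 = 1*21 = 21
  bit 1 = 0: r = r^2 mod 31 = 21^2 = 7
  bit 2 = 1: r = r^2 * 21 mod 31 = 7^2 * 21 = 18*21 = 6
  bit 3 = 0: r = r^2 mod 31 = 6^2 = 5
  bit 4 = 1: r = r^2 * 21 mod 31 = 5^2 * 21 = 25*21 = 29
  -> B = 29
s = B^a = 29^3 mod 31  (bits of 3 = 11)
  bit 0 = 1: r = r^2 * 29 mod 31 = 1^2 * 29 = 1*29 = 29
  bit 1 = 1: r = r^2 * 29 mod 31 = 29^2 * 29 = 4*29 = 23
  -> s = B^a = 23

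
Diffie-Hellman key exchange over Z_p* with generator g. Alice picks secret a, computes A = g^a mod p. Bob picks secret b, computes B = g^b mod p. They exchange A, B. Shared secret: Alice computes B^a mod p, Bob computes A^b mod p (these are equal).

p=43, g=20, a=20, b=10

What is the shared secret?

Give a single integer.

Answer: 25

Derivation:
A = 20^20 mod 43  (bits of 20 = 10100)
  bit 0 = 1: r = r^2 * 20 mod 43 = 1^2 * 20 = 1*20 = 20
  bit 1 = 0: r = r^2 mod 43 = 20^2 = 13
  bit 2 = 1: r = r^2 * 20 mod 43 = 13^2 * 20 = 40*20 = 26
  bit 3 = 0: r = r^2 mod 43 = 26^2 = 31
  bit 4 = 0: r = r^2 mod 43 = 31^2 = 15
  -> A = 15
B = 20^10 mod 43  (bits of 10 = 1010)
  bit 0 = 1: r = r^2 * 20 mod 43 = 1^2 * 20 = 1*20 = 20
  bit 1 = 0: r = r^2 mod 43 = 20^2 = 13
  bit 2 = 1: r = r^2 * 20 mod 43 = 13^2 * 20 = 40*20 = 26
  bit 3 = 0: r = r^2 mod 43 = 26^2 = 31
  -> B = 31
s = B^a = 31^20 mod 43  (bits of 20 = 10100)
  bit 0 = 1: r = r^2 * 31 mod 43 = 1^2 * 31 = 1*31 = 31
  bit 1 = 0: r = r^2 mod 43 = 31^2 = 15
  bit 2 = 1: r = r^2 * 31 mod 43 = 15^2 * 31 = 10*31 = 9
  bit 3 = 0: r = r^2 mod 43 = 9^2 = 38
  bit 4 = 0: r = r^2 mod 43 = 38^2 = 25
  -> s = B^a = 25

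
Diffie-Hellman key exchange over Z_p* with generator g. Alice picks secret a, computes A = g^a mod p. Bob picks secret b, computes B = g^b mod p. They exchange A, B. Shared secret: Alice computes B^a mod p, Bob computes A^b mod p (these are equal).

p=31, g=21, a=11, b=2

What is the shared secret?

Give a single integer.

A = 21^11 mod 31  (bits of 11 = 1011)
  bit 0 = 1: r = r^2 * 21 mod 31 = 1^2 * 21 = 1*21 = 21
  bit 1 = 0: r = r^2 mod 31 = 21^2 = 7
  bit 2 = 1: r = r^2 * 21 mod 31 = 7^2 * 21 = 18*21 = 6
  bit 3 = 1: r = r^2 * 21 mod 31 = 6^2 * 21 = 5*21 = 12
  -> A = 12
B = 21^2 mod 31  (bits of 2 = 10)
  bit 0 = 1: r = r^2 * 21 mod 31 = 1^2 * 21 = 1*21 = 21
  bit 1 = 0: r = r^2 mod 31 = 21^2 = 7
  -> B = 7
s = B^a = 7^11 mod 31  (bits of 11 = 1011)
  bit 0 = 1: r = r^2 * 7 mod 31 = 1^2 * 7 = 1*7 = 7
  bit 1 = 0: r = r^2 mod 31 = 7^2 = 18
  bit 2 = 1: r = r^2 * 7 mod 31 = 18^2 * 7 = 14*7 = 5
  bit 3 = 1: r = r^2 * 7 mod 31 = 5^2 * 7 = 25*7 = 20
  -> s = B^a = 20

Answer: 20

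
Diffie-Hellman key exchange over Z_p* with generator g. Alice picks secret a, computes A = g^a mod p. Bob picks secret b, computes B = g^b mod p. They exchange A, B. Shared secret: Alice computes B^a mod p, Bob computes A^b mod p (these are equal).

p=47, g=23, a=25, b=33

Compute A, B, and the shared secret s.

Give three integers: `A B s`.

A = 23^25 mod 47  (bits of 25 = 11001)
  bit 0 = 1: r = r^2 * 23 mod 47 = 1^2 * 23 = 1*23 = 23
  bit 1 = 1: r = r^2 * 23 mod 47 = 23^2 * 23 = 12*23 = 41
  bit 2 = 0: r = r^2 mod 47 = 41^2 = 36
  bit 3 = 0: r = r^2 mod 47 = 36^2 = 27
  bit 4 = 1: r = r^2 * 23 mod 47 = 27^2 * 23 = 24*23 = 35
  -> A = 35
B = 23^33 mod 47  (bits of 33 = 100001)
  bit 0 = 1: r = r^2 * 23 mod 47 = 1^2 * 23 = 1*23 = 23
  bit 1 = 0: r = r^2 mod 47 = 23^2 = 12
  bit 2 = 0: r = r^2 mod 47 = 12^2 = 3
  bit 3 = 0: r = r^2 mod 47 = 3^2 = 9
  bit 4 = 0: r = r^2 mod 47 = 9^2 = 34
  bit 5 = 1: r = r^2 * 23 mod 47 = 34^2 * 23 = 28*23 = 33
  -> B = 33
s = B^a = 33^25 mod 47  (bits of 25 = 11001)
  bit 0 = 1: r = r^2 * 33 mod 47 = 1^2 * 33 = 1*33 = 33
  bit 1 = 1: r = r^2 * 33 mod 47 = 33^2 * 33 = 8*33 = 29
  bit 2 = 0: r = r^2 mod 47 = 29^2 = 42
  bit 3 = 0: r = r^2 mod 47 = 42^2 = 25
  bit 4 = 1: r = r^2 * 33 mod 47 = 25^2 * 33 = 14*33 = 39
  -> s = B^a = 39

Answer: 35 33 39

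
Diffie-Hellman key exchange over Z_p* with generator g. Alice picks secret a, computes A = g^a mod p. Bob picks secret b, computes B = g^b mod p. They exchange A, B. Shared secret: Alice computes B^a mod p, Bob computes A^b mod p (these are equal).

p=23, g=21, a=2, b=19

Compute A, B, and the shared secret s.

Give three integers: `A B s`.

A = 21^2 mod 23  (bits of 2 = 10)
  bit 0 = 1: r = r^2 * 21 mod 23 = 1^2 * 21 = 1*21 = 21
  bit 1 = 0: r = r^2 mod 23 = 21^2 = 4
  -> A = 4
B = 21^19 mod 23  (bits of 19 = 10011)
  bit 0 = 1: r = r^2 * 21 mod 23 = 1^2 * 21 = 1*21 = 21
  bit 1 = 0: r = r^2 mod 23 = 21^2 = 4
  bit 2 = 0: r = r^2 mod 23 = 4^2 = 16
  bit 3 = 1: r = r^2 * 21 mod 23 = 16^2 * 21 = 3*21 = 17
  bit 4 = 1: r = r^2 * 21 mod 23 = 17^2 * 21 = 13*21 = 20
  -> B = 20
s = B^a = 20^2 mod 23  (bits of 2 = 10)
  bit 0 = 1: r = r^2 * 20 mod 23 = 1^2 * 20 = 1*20 = 20
  bit 1 = 0: r = r^2 mod 23 = 20^2 = 9
  -> s = B^a = 9

Answer: 4 20 9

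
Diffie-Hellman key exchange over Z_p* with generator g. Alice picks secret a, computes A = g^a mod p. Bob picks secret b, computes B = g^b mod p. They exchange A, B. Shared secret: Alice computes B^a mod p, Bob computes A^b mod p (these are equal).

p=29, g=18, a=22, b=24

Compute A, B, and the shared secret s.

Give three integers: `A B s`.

A = 18^22 mod 29  (bits of 22 = 10110)
  bit 0 = 1: r = r^2 * 18 mod 29 = 1^2 * 18 = 1*18 = 18
  bit 1 = 0: r = r^2 mod 29 = 18^2 = 5
  bit 2 = 1: r = r^2 * 18 mod 29 = 5^2 * 18 = 25*18 = 15
  bit 3 = 1: r = r^2 * 18 mod 29 = 15^2 * 18 = 22*18 = 19
  bit 4 = 0: r = r^2 mod 29 = 19^2 = 13
  -> A = 13
B = 18^24 mod 29  (bits of 24 = 11000)
  bit 0 = 1: r = r^2 * 18 mod 29 = 1^2 * 18 = 1*18 = 18
  bit 1 = 1: r = r^2 * 18 mod 29 = 18^2 * 18 = 5*18 = 3
  bit 2 = 0: r = r^2 mod 29 = 3^2 = 9
  bit 3 = 0: r = r^2 mod 29 = 9^2 = 23
  bit 4 = 0: r = r^2 mod 29 = 23^2 = 7
  -> B = 7
s = B^a = 7^22 mod 29  (bits of 22 = 10110)
  bit 0 = 1: r = r^2 * 7 mod 29 = 1^2 * 7 = 1*7 = 7
  bit 1 = 0: r = r^2 mod 29 = 7^2 = 20
  bit 2 = 1: r = r^2 * 7 mod 29 = 20^2 * 7 = 23*7 = 16
  bit 3 = 1: r = r^2 * 7 mod 29 = 16^2 * 7 = 24*7 = 23
  bit 4 = 0: r = r^2 mod 29 = 23^2 = 7
  -> s = B^a = 7

Answer: 13 7 7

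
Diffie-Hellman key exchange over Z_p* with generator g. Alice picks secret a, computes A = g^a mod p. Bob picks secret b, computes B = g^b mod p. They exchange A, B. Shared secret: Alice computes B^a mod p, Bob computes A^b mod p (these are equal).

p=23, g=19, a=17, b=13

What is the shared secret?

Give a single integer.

A = 19^17 mod 23  (bits of 17 = 10001)
  bit 0 = 1: r = r^2 * 19 mod 23 = 1^2 * 19 = 1*19 = 19
  bit 1 = 0: r = r^2 mod 23 = 19^2 = 16
  bit 2 = 0: r = r^2 mod 23 = 16^2 = 3
  bit 3 = 0: r = r^2 mod 23 = 3^2 = 9
  bit 4 = 1: r = r^2 * 19 mod 23 = 9^2 * 19 = 12*19 = 21
  -> A = 21
B = 19^13 mod 23  (bits of 13 = 1101)
  bit 0 = 1: r = r^2 * 19 mod 23 = 1^2 * 19 = 1*19 = 19
  bit 1 = 1: r = r^2 * 19 mod 23 = 19^2 * 19 = 16*19 = 5
  bit 2 = 0: r = r^2 mod 23 = 5^2 = 2
  bit 3 = 1: r = r^2 * 19 mod 23 = 2^2 * 19 = 4*19 = 7
  -> B = 7
s = B^a = 7^17 mod 23  (bits of 17 = 10001)
  bit 0 = 1: r = r^2 * 7 mod 23 = 1^2 * 7 = 1*7 = 7
  bit 1 = 0: r = r^2 mod 23 = 7^2 = 3
  bit 2 = 0: r = r^2 mod 23 = 3^2 = 9
  bit 3 = 0: r = r^2 mod 23 = 9^2 = 12
  bit 4 = 1: r = r^2 * 7 mod 23 = 12^2 * 7 = 6*7 = 19
  -> s = B^a = 19

Answer: 19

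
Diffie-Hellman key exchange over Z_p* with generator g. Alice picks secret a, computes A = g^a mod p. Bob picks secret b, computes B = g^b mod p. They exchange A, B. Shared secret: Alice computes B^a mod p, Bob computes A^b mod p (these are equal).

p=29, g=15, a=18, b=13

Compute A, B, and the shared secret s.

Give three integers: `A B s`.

A = 15^18 mod 29  (bits of 18 = 10010)
  bit 0 = 1: r = r^2 * 15 mod 29 = 1^2 * 15 = 1*15 = 15
  bit 1 = 0: r = r^2 mod 29 = 15^2 = 22
  bit 2 = 0: r = r^2 mod 29 = 22^2 = 20
  bit 3 = 1: r = r^2 * 15 mod 29 = 20^2 * 15 = 23*15 = 26
  bit 4 = 0: r = r^2 mod 29 = 26^2 = 9
  -> A = 9
B = 15^13 mod 29  (bits of 13 = 1101)
  bit 0 = 1: r = r^2 * 15 mod 29 = 1^2 * 15 = 1*15 = 15
  bit 1 = 1: r = r^2 * 15 mod 29 = 15^2 * 15 = 22*15 = 11
  bit 2 = 0: r = r^2 mod 29 = 11^2 = 5
  bit 3 = 1: r = r^2 * 15 mod 29 = 5^2 * 15 = 25*15 = 27
  -> B = 27
s = B^a = 27^18 mod 29  (bits of 18 = 10010)
  bit 0 = 1: r = r^2 * 27 mod 29 = 1^2 * 27 = 1*27 = 27
  bit 1 = 0: r = r^2 mod 29 = 27^2 = 4
  bit 2 = 0: r = r^2 mod 29 = 4^2 = 16
  bit 3 = 1: r = r^2 * 27 mod 29 = 16^2 * 27 = 24*27 = 10
  bit 4 = 0: r = r^2 mod 29 = 10^2 = 13
  -> s = B^a = 13

Answer: 9 27 13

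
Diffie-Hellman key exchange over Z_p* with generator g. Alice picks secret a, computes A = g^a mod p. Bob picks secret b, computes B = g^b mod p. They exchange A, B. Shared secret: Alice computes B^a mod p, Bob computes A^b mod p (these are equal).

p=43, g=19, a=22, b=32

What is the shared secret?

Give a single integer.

A = 19^22 mod 43  (bits of 22 = 10110)
  bit 0 = 1: r = r^2 * 19 mod 43 = 1^2 * 19 = 1*19 = 19
  bit 1 = 0: r = r^2 mod 43 = 19^2 = 17
  bit 2 = 1: r = r^2 * 19 mod 43 = 17^2 * 19 = 31*19 = 30
  bit 3 = 1: r = r^2 * 19 mod 43 = 30^2 * 19 = 40*19 = 29
  bit 4 = 0: r = r^2 mod 43 = 29^2 = 24
  -> A = 24
B = 19^32 mod 43  (bits of 32 = 100000)
  bit 0 = 1: r = r^2 * 19 mod 43 = 1^2 * 19 = 1*19 = 19
  bit 1 = 0: r = r^2 mod 43 = 19^2 = 17
  bit 2 = 0: r = r^2 mod 43 = 17^2 = 31
  bit 3 = 0: r = r^2 mod 43 = 31^2 = 15
  bit 4 = 0: r = r^2 mod 43 = 15^2 = 10
  bit 5 = 0: r = r^2 mod 43 = 10^2 = 14
  -> B = 14
s = B^a = 14^22 mod 43  (bits of 22 = 10110)
  bit 0 = 1: r = r^2 * 14 mod 43 = 1^2 * 14 = 1*14 = 14
  bit 1 = 0: r = r^2 mod 43 = 14^2 = 24
  bit 2 = 1: r = r^2 * 14 mod 43 = 24^2 * 14 = 17*14 = 23
  bit 3 = 1: r = r^2 * 14 mod 43 = 23^2 * 14 = 13*14 = 10
  bit 4 = 0: r = r^2 mod 43 = 10^2 = 14
  -> s = B^a = 14

Answer: 14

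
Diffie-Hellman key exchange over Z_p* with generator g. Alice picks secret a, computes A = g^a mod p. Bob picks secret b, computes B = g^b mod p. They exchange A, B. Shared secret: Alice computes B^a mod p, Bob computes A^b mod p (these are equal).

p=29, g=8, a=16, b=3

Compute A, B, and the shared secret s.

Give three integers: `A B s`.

A = 8^16 mod 29  (bits of 16 = 10000)
  bit 0 = 1: r = r^2 * 8 mod 29 = 1^2 * 8 = 1*8 = 8
  bit 1 = 0: r = r^2 mod 29 = 8^2 = 6
  bit 2 = 0: r = r^2 mod 29 = 6^2 = 7
  bit 3 = 0: r = r^2 mod 29 = 7^2 = 20
  bit 4 = 0: r = r^2 mod 29 = 20^2 = 23
  -> A = 23
B = 8^3 mod 29  (bits of 3 = 11)
  bit 0 = 1: r = r^2 * 8 mod 29 = 1^2 * 8 = 1*8 = 8
  bit 1 = 1: r = r^2 * 8 mod 29 = 8^2 * 8 = 6*8 = 19
  -> B = 19
s = B^a = 19^16 mod 29  (bits of 16 = 10000)
  bit 0 = 1: r = r^2 * 19 mod 29 = 1^2 * 19 = 1*19 = 19
  bit 1 = 0: r = r^2 mod 29 = 19^2 = 13
  bit 2 = 0: r = r^2 mod 29 = 13^2 = 24
  bit 3 = 0: r = r^2 mod 29 = 24^2 = 25
  bit 4 = 0: r = r^2 mod 29 = 25^2 = 16
  -> s = B^a = 16

Answer: 23 19 16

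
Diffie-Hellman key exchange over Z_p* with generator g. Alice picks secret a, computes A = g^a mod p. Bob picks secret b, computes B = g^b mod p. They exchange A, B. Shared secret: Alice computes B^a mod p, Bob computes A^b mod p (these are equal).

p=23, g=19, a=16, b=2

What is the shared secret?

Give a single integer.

A = 19^16 mod 23  (bits of 16 = 10000)
  bit 0 = 1: r = r^2 * 19 mod 23 = 1^2 * 19 = 1*19 = 19
  bit 1 = 0: r = r^2 mod 23 = 19^2 = 16
  bit 2 = 0: r = r^2 mod 23 = 16^2 = 3
  bit 3 = 0: r = r^2 mod 23 = 3^2 = 9
  bit 4 = 0: r = r^2 mod 23 = 9^2 = 12
  -> A = 12
B = 19^2 mod 23  (bits of 2 = 10)
  bit 0 = 1: r = r^2 * 19 mod 23 = 1^2 * 19 = 1*19 = 19
  bit 1 = 0: r = r^2 mod 23 = 19^2 = 16
  -> B = 16
s = B^a = 16^16 mod 23  (bits of 16 = 10000)
  bit 0 = 1: r = r^2 * 16 mod 23 = 1^2 * 16 = 1*16 = 16
  bit 1 = 0: r = r^2 mod 23 = 16^2 = 3
  bit 2 = 0: r = r^2 mod 23 = 3^2 = 9
  bit 3 = 0: r = r^2 mod 23 = 9^2 = 12
  bit 4 = 0: r = r^2 mod 23 = 12^2 = 6
  -> s = B^a = 6

Answer: 6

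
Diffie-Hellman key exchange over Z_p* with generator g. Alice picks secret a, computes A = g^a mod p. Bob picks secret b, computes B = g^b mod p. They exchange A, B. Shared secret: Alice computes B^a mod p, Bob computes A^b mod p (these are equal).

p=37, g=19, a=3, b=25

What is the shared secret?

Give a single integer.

A = 19^3 mod 37  (bits of 3 = 11)
  bit 0 = 1: r = r^2 * 19 mod 37 = 1^2 * 19 = 1*19 = 19
  bit 1 = 1: r = r^2 * 19 mod 37 = 19^2 * 19 = 28*19 = 14
  -> A = 14
B = 19^25 mod 37  (bits of 25 = 11001)
  bit 0 = 1: r = r^2 * 19 mod 37 = 1^2 * 19 = 1*19 = 19
  bit 1 = 1: r = r^2 * 19 mod 37 = 19^2 * 19 = 28*19 = 14
  bit 2 = 0: r = r^2 mod 37 = 14^2 = 11
  bit 3 = 0: r = r^2 mod 37 = 11^2 = 10
  bit 4 = 1: r = r^2 * 19 mod 37 = 10^2 * 19 = 26*19 = 13
  -> B = 13
s = B^a = 13^3 mod 37  (bits of 3 = 11)
  bit 0 = 1: r = r^2 * 13 mod 37 = 1^2 * 13 = 1*13 = 13
  bit 1 = 1: r = r^2 * 13 mod 37 = 13^2 * 13 = 21*13 = 14
  -> s = B^a = 14

Answer: 14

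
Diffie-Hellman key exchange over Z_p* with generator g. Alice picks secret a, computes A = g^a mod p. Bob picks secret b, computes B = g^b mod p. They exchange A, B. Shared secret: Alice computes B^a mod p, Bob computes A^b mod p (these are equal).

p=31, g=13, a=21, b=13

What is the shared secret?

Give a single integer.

Answer: 27

Derivation:
A = 13^21 mod 31  (bits of 21 = 10101)
  bit 0 = 1: r = r^2 * 13 mod 31 = 1^2 * 13 = 1*13 = 13
  bit 1 = 0: r = r^2 mod 31 = 13^2 = 14
  bit 2 = 1: r = r^2 * 13 mod 31 = 14^2 * 13 = 10*13 = 6
  bit 3 = 0: r = r^2 mod 31 = 6^2 = 5
  bit 4 = 1: r = r^2 * 13 mod 31 = 5^2 * 13 = 25*13 = 15
  -> A = 15
B = 13^13 mod 31  (bits of 13 = 1101)
  bit 0 = 1: r = r^2 * 13 mod 31 = 1^2 * 13 = 1*13 = 13
  bit 1 = 1: r = r^2 * 13 mod 31 = 13^2 * 13 = 14*13 = 27
  bit 2 = 0: r = r^2 mod 31 = 27^2 = 16
  bit 3 = 1: r = r^2 * 13 mod 31 = 16^2 * 13 = 8*13 = 11
  -> B = 11
s = B^a = 11^21 mod 31  (bits of 21 = 10101)
  bit 0 = 1: r = r^2 * 11 mod 31 = 1^2 * 11 = 1*11 = 11
  bit 1 = 0: r = r^2 mod 31 = 11^2 = 28
  bit 2 = 1: r = r^2 * 11 mod 31 = 28^2 * 11 = 9*11 = 6
  bit 3 = 0: r = r^2 mod 31 = 6^2 = 5
  bit 4 = 1: r = r^2 * 11 mod 31 = 5^2 * 11 = 25*11 = 27
  -> s = B^a = 27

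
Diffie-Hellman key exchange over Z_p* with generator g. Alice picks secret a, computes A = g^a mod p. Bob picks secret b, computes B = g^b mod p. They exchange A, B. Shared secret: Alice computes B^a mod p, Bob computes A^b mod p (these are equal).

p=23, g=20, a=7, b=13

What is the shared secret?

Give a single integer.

A = 20^7 mod 23  (bits of 7 = 111)
  bit 0 = 1: r = r^2 * 20 mod 23 = 1^2 * 20 = 1*20 = 20
  bit 1 = 1: r = r^2 * 20 mod 23 = 20^2 * 20 = 9*20 = 19
  bit 2 = 1: r = r^2 * 20 mod 23 = 19^2 * 20 = 16*20 = 21
  -> A = 21
B = 20^13 mod 23  (bits of 13 = 1101)
  bit 0 = 1: r = r^2 * 20 mod 23 = 1^2 * 20 = 1*20 = 20
  bit 1 = 1: r = r^2 * 20 mod 23 = 20^2 * 20 = 9*20 = 19
  bit 2 = 0: r = r^2 mod 23 = 19^2 = 16
  bit 3 = 1: r = r^2 * 20 mod 23 = 16^2 * 20 = 3*20 = 14
  -> B = 14
s = B^a = 14^7 mod 23  (bits of 7 = 111)
  bit 0 = 1: r = r^2 * 14 mod 23 = 1^2 * 14 = 1*14 = 14
  bit 1 = 1: r = r^2 * 14 mod 23 = 14^2 * 14 = 12*14 = 7
  bit 2 = 1: r = r^2 * 14 mod 23 = 7^2 * 14 = 3*14 = 19
  -> s = B^a = 19

Answer: 19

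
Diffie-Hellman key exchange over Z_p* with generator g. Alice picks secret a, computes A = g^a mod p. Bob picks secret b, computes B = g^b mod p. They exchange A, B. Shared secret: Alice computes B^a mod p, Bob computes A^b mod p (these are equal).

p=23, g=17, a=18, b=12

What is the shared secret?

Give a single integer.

A = 17^18 mod 23  (bits of 18 = 10010)
  bit 0 = 1: r = r^2 * 17 mod 23 = 1^2 * 17 = 1*17 = 17
  bit 1 = 0: r = r^2 mod 23 = 17^2 = 13
  bit 2 = 0: r = r^2 mod 23 = 13^2 = 8
  bit 3 = 1: r = r^2 * 17 mod 23 = 8^2 * 17 = 18*17 = 7
  bit 4 = 0: r = r^2 mod 23 = 7^2 = 3
  -> A = 3
B = 17^12 mod 23  (bits of 12 = 1100)
  bit 0 = 1: r = r^2 * 17 mod 23 = 1^2 * 17 = 1*17 = 17
  bit 1 = 1: r = r^2 * 17 mod 23 = 17^2 * 17 = 13*17 = 14
  bit 2 = 0: r = r^2 mod 23 = 14^2 = 12
  bit 3 = 0: r = r^2 mod 23 = 12^2 = 6
  -> B = 6
s = B^a = 6^18 mod 23  (bits of 18 = 10010)
  bit 0 = 1: r = r^2 * 6 mod 23 = 1^2 * 6 = 1*6 = 6
  bit 1 = 0: r = r^2 mod 23 = 6^2 = 13
  bit 2 = 0: r = r^2 mod 23 = 13^2 = 8
  bit 3 = 1: r = r^2 * 6 mod 23 = 8^2 * 6 = 18*6 = 16
  bit 4 = 0: r = r^2 mod 23 = 16^2 = 3
  -> s = B^a = 3

Answer: 3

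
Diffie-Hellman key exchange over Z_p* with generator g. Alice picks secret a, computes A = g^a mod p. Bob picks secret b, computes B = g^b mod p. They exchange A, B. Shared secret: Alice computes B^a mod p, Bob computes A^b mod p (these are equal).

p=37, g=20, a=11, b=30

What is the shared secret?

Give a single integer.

Answer: 27

Derivation:
A = 20^11 mod 37  (bits of 11 = 1011)
  bit 0 = 1: r = r^2 * 20 mod 37 = 1^2 * 20 = 1*20 = 20
  bit 1 = 0: r = r^2 mod 37 = 20^2 = 30
  bit 2 = 1: r = r^2 * 20 mod 37 = 30^2 * 20 = 12*20 = 18
  bit 3 = 1: r = r^2 * 20 mod 37 = 18^2 * 20 = 28*20 = 5
  -> A = 5
B = 20^30 mod 37  (bits of 30 = 11110)
  bit 0 = 1: r = r^2 * 20 mod 37 = 1^2 * 20 = 1*20 = 20
  bit 1 = 1: r = r^2 * 20 mod 37 = 20^2 * 20 = 30*20 = 8
  bit 2 = 1: r = r^2 * 20 mod 37 = 8^2 * 20 = 27*20 = 22
  bit 3 = 1: r = r^2 * 20 mod 37 = 22^2 * 20 = 3*20 = 23
  bit 4 = 0: r = r^2 mod 37 = 23^2 = 11
  -> B = 11
s = B^a = 11^11 mod 37  (bits of 11 = 1011)
  bit 0 = 1: r = r^2 * 11 mod 37 = 1^2 * 11 = 1*11 = 11
  bit 1 = 0: r = r^2 mod 37 = 11^2 = 10
  bit 2 = 1: r = r^2 * 11 mod 37 = 10^2 * 11 = 26*11 = 27
  bit 3 = 1: r = r^2 * 11 mod 37 = 27^2 * 11 = 26*11 = 27
  -> s = B^a = 27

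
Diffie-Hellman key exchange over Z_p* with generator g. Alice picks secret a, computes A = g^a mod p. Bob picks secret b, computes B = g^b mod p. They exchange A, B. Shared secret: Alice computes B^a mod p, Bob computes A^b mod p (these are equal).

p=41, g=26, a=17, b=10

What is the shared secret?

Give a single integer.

A = 26^17 mod 41  (bits of 17 = 10001)
  bit 0 = 1: r = r^2 * 26 mod 41 = 1^2 * 26 = 1*26 = 26
  bit 1 = 0: r = r^2 mod 41 = 26^2 = 20
  bit 2 = 0: r = r^2 mod 41 = 20^2 = 31
  bit 3 = 0: r = r^2 mod 41 = 31^2 = 18
  bit 4 = 1: r = r^2 * 26 mod 41 = 18^2 * 26 = 37*26 = 19
  -> A = 19
B = 26^10 mod 41  (bits of 10 = 1010)
  bit 0 = 1: r = r^2 * 26 mod 41 = 1^2 * 26 = 1*26 = 26
  bit 1 = 0: r = r^2 mod 41 = 26^2 = 20
  bit 2 = 1: r = r^2 * 26 mod 41 = 20^2 * 26 = 31*26 = 27
  bit 3 = 0: r = r^2 mod 41 = 27^2 = 32
  -> B = 32
s = B^a = 32^17 mod 41  (bits of 17 = 10001)
  bit 0 = 1: r = r^2 * 32 mod 41 = 1^2 * 32 = 1*32 = 32
  bit 1 = 0: r = r^2 mod 41 = 32^2 = 40
  bit 2 = 0: r = r^2 mod 41 = 40^2 = 1
  bit 3 = 0: r = r^2 mod 41 = 1^2 = 1
  bit 4 = 1: r = r^2 * 32 mod 41 = 1^2 * 32 = 1*32 = 32
  -> s = B^a = 32

Answer: 32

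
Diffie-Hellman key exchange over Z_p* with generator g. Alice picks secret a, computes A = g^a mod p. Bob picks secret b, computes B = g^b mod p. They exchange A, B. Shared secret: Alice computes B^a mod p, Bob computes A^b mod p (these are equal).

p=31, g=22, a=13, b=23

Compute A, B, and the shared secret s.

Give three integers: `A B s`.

Answer: 13 3 24

Derivation:
A = 22^13 mod 31  (bits of 13 = 1101)
  bit 0 = 1: r = r^2 * 22 mod 31 = 1^2 * 22 = 1*22 = 22
  bit 1 = 1: r = r^2 * 22 mod 31 = 22^2 * 22 = 19*22 = 15
  bit 2 = 0: r = r^2 mod 31 = 15^2 = 8
  bit 3 = 1: r = r^2 * 22 mod 31 = 8^2 * 22 = 2*22 = 13
  -> A = 13
B = 22^23 mod 31  (bits of 23 = 10111)
  bit 0 = 1: r = r^2 * 22 mod 31 = 1^2 * 22 = 1*22 = 22
  bit 1 = 0: r = r^2 mod 31 = 22^2 = 19
  bit 2 = 1: r = r^2 * 22 mod 31 = 19^2 * 22 = 20*22 = 6
  bit 3 = 1: r = r^2 * 22 mod 31 = 6^2 * 22 = 5*22 = 17
  bit 4 = 1: r = r^2 * 22 mod 31 = 17^2 * 22 = 10*22 = 3
  -> B = 3
s = B^a = 3^13 mod 31  (bits of 13 = 1101)
  bit 0 = 1: r = r^2 * 3 mod 31 = 1^2 * 3 = 1*3 = 3
  bit 1 = 1: r = r^2 * 3 mod 31 = 3^2 * 3 = 9*3 = 27
  bit 2 = 0: r = r^2 mod 31 = 27^2 = 16
  bit 3 = 1: r = r^2 * 3 mod 31 = 16^2 * 3 = 8*3 = 24
  -> s = B^a = 24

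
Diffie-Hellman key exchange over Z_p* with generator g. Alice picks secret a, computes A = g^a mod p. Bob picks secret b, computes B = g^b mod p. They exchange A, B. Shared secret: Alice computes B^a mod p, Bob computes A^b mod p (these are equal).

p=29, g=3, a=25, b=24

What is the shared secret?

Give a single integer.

A = 3^25 mod 29  (bits of 25 = 11001)
  bit 0 = 1: r = r^2 * 3 mod 29 = 1^2 * 3 = 1*3 = 3
  bit 1 = 1: r = r^2 * 3 mod 29 = 3^2 * 3 = 9*3 = 27
  bit 2 = 0: r = r^2 mod 29 = 27^2 = 4
  bit 3 = 0: r = r^2 mod 29 = 4^2 = 16
  bit 4 = 1: r = r^2 * 3 mod 29 = 16^2 * 3 = 24*3 = 14
  -> A = 14
B = 3^24 mod 29  (bits of 24 = 11000)
  bit 0 = 1: r = r^2 * 3 mod 29 = 1^2 * 3 = 1*3 = 3
  bit 1 = 1: r = r^2 * 3 mod 29 = 3^2 * 3 = 9*3 = 27
  bit 2 = 0: r = r^2 mod 29 = 27^2 = 4
  bit 3 = 0: r = r^2 mod 29 = 4^2 = 16
  bit 4 = 0: r = r^2 mod 29 = 16^2 = 24
  -> B = 24
s = B^a = 24^25 mod 29  (bits of 25 = 11001)
  bit 0 = 1: r = r^2 * 24 mod 29 = 1^2 * 24 = 1*24 = 24
  bit 1 = 1: r = r^2 * 24 mod 29 = 24^2 * 24 = 25*24 = 20
  bit 2 = 0: r = r^2 mod 29 = 20^2 = 23
  bit 3 = 0: r = r^2 mod 29 = 23^2 = 7
  bit 4 = 1: r = r^2 * 24 mod 29 = 7^2 * 24 = 20*24 = 16
  -> s = B^a = 16

Answer: 16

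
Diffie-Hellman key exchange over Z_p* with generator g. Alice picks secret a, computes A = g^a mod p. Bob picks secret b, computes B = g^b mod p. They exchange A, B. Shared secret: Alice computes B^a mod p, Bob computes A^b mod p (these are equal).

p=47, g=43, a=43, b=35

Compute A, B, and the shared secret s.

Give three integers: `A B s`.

Answer: 11 45 41

Derivation:
A = 43^43 mod 47  (bits of 43 = 101011)
  bit 0 = 1: r = r^2 * 43 mod 47 = 1^2 * 43 = 1*43 = 43
  bit 1 = 0: r = r^2 mod 47 = 43^2 = 16
  bit 2 = 1: r = r^2 * 43 mod 47 = 16^2 * 43 = 21*43 = 10
  bit 3 = 0: r = r^2 mod 47 = 10^2 = 6
  bit 4 = 1: r = r^2 * 43 mod 47 = 6^2 * 43 = 36*43 = 44
  bit 5 = 1: r = r^2 * 43 mod 47 = 44^2 * 43 = 9*43 = 11
  -> A = 11
B = 43^35 mod 47  (bits of 35 = 100011)
  bit 0 = 1: r = r^2 * 43 mod 47 = 1^2 * 43 = 1*43 = 43
  bit 1 = 0: r = r^2 mod 47 = 43^2 = 16
  bit 2 = 0: r = r^2 mod 47 = 16^2 = 21
  bit 3 = 0: r = r^2 mod 47 = 21^2 = 18
  bit 4 = 1: r = r^2 * 43 mod 47 = 18^2 * 43 = 42*43 = 20
  bit 5 = 1: r = r^2 * 43 mod 47 = 20^2 * 43 = 24*43 = 45
  -> B = 45
s = B^a = 45^43 mod 47  (bits of 43 = 101011)
  bit 0 = 1: r = r^2 * 45 mod 47 = 1^2 * 45 = 1*45 = 45
  bit 1 = 0: r = r^2 mod 47 = 45^2 = 4
  bit 2 = 1: r = r^2 * 45 mod 47 = 4^2 * 45 = 16*45 = 15
  bit 3 = 0: r = r^2 mod 47 = 15^2 = 37
  bit 4 = 1: r = r^2 * 45 mod 47 = 37^2 * 45 = 6*45 = 35
  bit 5 = 1: r = r^2 * 45 mod 47 = 35^2 * 45 = 3*45 = 41
  -> s = B^a = 41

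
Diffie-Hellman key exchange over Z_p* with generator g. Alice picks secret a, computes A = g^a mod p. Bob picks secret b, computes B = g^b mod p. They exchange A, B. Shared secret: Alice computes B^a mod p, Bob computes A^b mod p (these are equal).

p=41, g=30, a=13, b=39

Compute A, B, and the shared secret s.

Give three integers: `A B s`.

Answer: 34 26 35

Derivation:
A = 30^13 mod 41  (bits of 13 = 1101)
  bit 0 = 1: r = r^2 * 30 mod 41 = 1^2 * 30 = 1*30 = 30
  bit 1 = 1: r = r^2 * 30 mod 41 = 30^2 * 30 = 39*30 = 22
  bit 2 = 0: r = r^2 mod 41 = 22^2 = 33
  bit 3 = 1: r = r^2 * 30 mod 41 = 33^2 * 30 = 23*30 = 34
  -> A = 34
B = 30^39 mod 41  (bits of 39 = 100111)
  bit 0 = 1: r = r^2 * 30 mod 41 = 1^2 * 30 = 1*30 = 30
  bit 1 = 0: r = r^2 mod 41 = 30^2 = 39
  bit 2 = 0: r = r^2 mod 41 = 39^2 = 4
  bit 3 = 1: r = r^2 * 30 mod 41 = 4^2 * 30 = 16*30 = 29
  bit 4 = 1: r = r^2 * 30 mod 41 = 29^2 * 30 = 21*30 = 15
  bit 5 = 1: r = r^2 * 30 mod 41 = 15^2 * 30 = 20*30 = 26
  -> B = 26
s = B^a = 26^13 mod 41  (bits of 13 = 1101)
  bit 0 = 1: r = r^2 * 26 mod 41 = 1^2 * 26 = 1*26 = 26
  bit 1 = 1: r = r^2 * 26 mod 41 = 26^2 * 26 = 20*26 = 28
  bit 2 = 0: r = r^2 mod 41 = 28^2 = 5
  bit 3 = 1: r = r^2 * 26 mod 41 = 5^2 * 26 = 25*26 = 35
  -> s = B^a = 35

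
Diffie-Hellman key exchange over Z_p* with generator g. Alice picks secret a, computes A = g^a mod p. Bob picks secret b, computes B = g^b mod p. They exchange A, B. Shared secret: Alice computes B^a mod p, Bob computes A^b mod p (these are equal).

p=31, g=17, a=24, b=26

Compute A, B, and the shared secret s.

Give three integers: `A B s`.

A = 17^24 mod 31  (bits of 24 = 11000)
  bit 0 = 1: r = r^2 * 17 mod 31 = 1^2 * 17 = 1*17 = 17
  bit 1 = 1: r = r^2 * 17 mod 31 = 17^2 * 17 = 10*17 = 15
  bit 2 = 0: r = r^2 mod 31 = 15^2 = 8
  bit 3 = 0: r = r^2 mod 31 = 8^2 = 2
  bit 4 = 0: r = r^2 mod 31 = 2^2 = 4
  -> A = 4
B = 17^26 mod 31  (bits of 26 = 11010)
  bit 0 = 1: r = r^2 * 17 mod 31 = 1^2 * 17 = 1*17 = 17
  bit 1 = 1: r = r^2 * 17 mod 31 = 17^2 * 17 = 10*17 = 15
  bit 2 = 0: r = r^2 mod 31 = 15^2 = 8
  bit 3 = 1: r = r^2 * 17 mod 31 = 8^2 * 17 = 2*17 = 3
  bit 4 = 0: r = r^2 mod 31 = 3^2 = 9
  -> B = 9
s = B^a = 9^24 mod 31  (bits of 24 = 11000)
  bit 0 = 1: r = r^2 * 9 mod 31 = 1^2 * 9 = 1*9 = 9
  bit 1 = 1: r = r^2 * 9 mod 31 = 9^2 * 9 = 19*9 = 16
  bit 2 = 0: r = r^2 mod 31 = 16^2 = 8
  bit 3 = 0: r = r^2 mod 31 = 8^2 = 2
  bit 4 = 0: r = r^2 mod 31 = 2^2 = 4
  -> s = B^a = 4

Answer: 4 9 4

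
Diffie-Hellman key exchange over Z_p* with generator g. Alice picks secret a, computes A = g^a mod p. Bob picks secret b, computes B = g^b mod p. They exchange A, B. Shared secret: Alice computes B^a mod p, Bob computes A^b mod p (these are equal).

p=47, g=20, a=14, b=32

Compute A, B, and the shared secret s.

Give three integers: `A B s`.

A = 20^14 mod 47  (bits of 14 = 1110)
  bit 0 = 1: r = r^2 * 20 mod 47 = 1^2 * 20 = 1*20 = 20
  bit 1 = 1: r = r^2 * 20 mod 47 = 20^2 * 20 = 24*20 = 10
  bit 2 = 1: r = r^2 * 20 mod 47 = 10^2 * 20 = 6*20 = 26
  bit 3 = 0: r = r^2 mod 47 = 26^2 = 18
  -> A = 18
B = 20^32 mod 47  (bits of 32 = 100000)
  bit 0 = 1: r = r^2 * 20 mod 47 = 1^2 * 20 = 1*20 = 20
  bit 1 = 0: r = r^2 mod 47 = 20^2 = 24
  bit 2 = 0: r = r^2 mod 47 = 24^2 = 12
  bit 3 = 0: r = r^2 mod 47 = 12^2 = 3
  bit 4 = 0: r = r^2 mod 47 = 3^2 = 9
  bit 5 = 0: r = r^2 mod 47 = 9^2 = 34
  -> B = 34
s = B^a = 34^14 mod 47  (bits of 14 = 1110)
  bit 0 = 1: r = r^2 * 34 mod 47 = 1^2 * 34 = 1*34 = 34
  bit 1 = 1: r = r^2 * 34 mod 47 = 34^2 * 34 = 28*34 = 12
  bit 2 = 1: r = r^2 * 34 mod 47 = 12^2 * 34 = 3*34 = 8
  bit 3 = 0: r = r^2 mod 47 = 8^2 = 17
  -> s = B^a = 17

Answer: 18 34 17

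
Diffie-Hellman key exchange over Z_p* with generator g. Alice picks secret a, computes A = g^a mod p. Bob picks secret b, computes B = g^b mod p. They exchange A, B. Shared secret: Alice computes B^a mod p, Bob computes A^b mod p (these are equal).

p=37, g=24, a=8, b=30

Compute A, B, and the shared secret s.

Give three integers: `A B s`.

A = 24^8 mod 37  (bits of 8 = 1000)
  bit 0 = 1: r = r^2 * 24 mod 37 = 1^2 * 24 = 1*24 = 24
  bit 1 = 0: r = r^2 mod 37 = 24^2 = 21
  bit 2 = 0: r = r^2 mod 37 = 21^2 = 34
  bit 3 = 0: r = r^2 mod 37 = 34^2 = 9
  -> A = 9
B = 24^30 mod 37  (bits of 30 = 11110)
  bit 0 = 1: r = r^2 * 24 mod 37 = 1^2 * 24 = 1*24 = 24
  bit 1 = 1: r = r^2 * 24 mod 37 = 24^2 * 24 = 21*24 = 23
  bit 2 = 1: r = r^2 * 24 mod 37 = 23^2 * 24 = 11*24 = 5
  bit 3 = 1: r = r^2 * 24 mod 37 = 5^2 * 24 = 25*24 = 8
  bit 4 = 0: r = r^2 mod 37 = 8^2 = 27
  -> B = 27
s = B^a = 27^8 mod 37  (bits of 8 = 1000)
  bit 0 = 1: r = r^2 * 27 mod 37 = 1^2 * 27 = 1*27 = 27
  bit 1 = 0: r = r^2 mod 37 = 27^2 = 26
  bit 2 = 0: r = r^2 mod 37 = 26^2 = 10
  bit 3 = 0: r = r^2 mod 37 = 10^2 = 26
  -> s = B^a = 26

Answer: 9 27 26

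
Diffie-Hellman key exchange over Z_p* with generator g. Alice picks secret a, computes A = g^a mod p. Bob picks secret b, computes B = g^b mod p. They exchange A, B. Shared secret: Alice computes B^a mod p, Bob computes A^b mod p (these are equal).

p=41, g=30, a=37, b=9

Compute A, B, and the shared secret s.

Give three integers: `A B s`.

A = 30^37 mod 41  (bits of 37 = 100101)
  bit 0 = 1: r = r^2 * 30 mod 41 = 1^2 * 30 = 1*30 = 30
  bit 1 = 0: r = r^2 mod 41 = 30^2 = 39
  bit 2 = 0: r = r^2 mod 41 = 39^2 = 4
  bit 3 = 1: r = r^2 * 30 mod 41 = 4^2 * 30 = 16*30 = 29
  bit 4 = 0: r = r^2 mod 41 = 29^2 = 21
  bit 5 = 1: r = r^2 * 30 mod 41 = 21^2 * 30 = 31*30 = 28
  -> A = 28
B = 30^9 mod 41  (bits of 9 = 1001)
  bit 0 = 1: r = r^2 * 30 mod 41 = 1^2 * 30 = 1*30 = 30
  bit 1 = 0: r = r^2 mod 41 = 30^2 = 39
  bit 2 = 0: r = r^2 mod 41 = 39^2 = 4
  bit 3 = 1: r = r^2 * 30 mod 41 = 4^2 * 30 = 16*30 = 29
  -> B = 29
s = B^a = 29^37 mod 41  (bits of 37 = 100101)
  bit 0 = 1: r = r^2 * 29 mod 41 = 1^2 * 29 = 1*29 = 29
  bit 1 = 0: r = r^2 mod 41 = 29^2 = 21
  bit 2 = 0: r = r^2 mod 41 = 21^2 = 31
  bit 3 = 1: r = r^2 * 29 mod 41 = 31^2 * 29 = 18*29 = 30
  bit 4 = 0: r = r^2 mod 41 = 30^2 = 39
  bit 5 = 1: r = r^2 * 29 mod 41 = 39^2 * 29 = 4*29 = 34
  -> s = B^a = 34

Answer: 28 29 34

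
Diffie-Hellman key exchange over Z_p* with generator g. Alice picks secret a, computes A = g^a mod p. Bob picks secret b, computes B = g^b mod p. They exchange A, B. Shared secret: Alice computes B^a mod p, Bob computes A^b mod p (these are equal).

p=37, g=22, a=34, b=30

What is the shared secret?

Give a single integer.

Answer: 26

Derivation:
A = 22^34 mod 37  (bits of 34 = 100010)
  bit 0 = 1: r = r^2 * 22 mod 37 = 1^2 * 22 = 1*22 = 22
  bit 1 = 0: r = r^2 mod 37 = 22^2 = 3
  bit 2 = 0: r = r^2 mod 37 = 3^2 = 9
  bit 3 = 0: r = r^2 mod 37 = 9^2 = 7
  bit 4 = 1: r = r^2 * 22 mod 37 = 7^2 * 22 = 12*22 = 5
  bit 5 = 0: r = r^2 mod 37 = 5^2 = 25
  -> A = 25
B = 22^30 mod 37  (bits of 30 = 11110)
  bit 0 = 1: r = r^2 * 22 mod 37 = 1^2 * 22 = 1*22 = 22
  bit 1 = 1: r = r^2 * 22 mod 37 = 22^2 * 22 = 3*22 = 29
  bit 2 = 1: r = r^2 * 22 mod 37 = 29^2 * 22 = 27*22 = 2
  bit 3 = 1: r = r^2 * 22 mod 37 = 2^2 * 22 = 4*22 = 14
  bit 4 = 0: r = r^2 mod 37 = 14^2 = 11
  -> B = 11
s = B^a = 11^34 mod 37  (bits of 34 = 100010)
  bit 0 = 1: r = r^2 * 11 mod 37 = 1^2 * 11 = 1*11 = 11
  bit 1 = 0: r = r^2 mod 37 = 11^2 = 10
  bit 2 = 0: r = r^2 mod 37 = 10^2 = 26
  bit 3 = 0: r = r^2 mod 37 = 26^2 = 10
  bit 4 = 1: r = r^2 * 11 mod 37 = 10^2 * 11 = 26*11 = 27
  bit 5 = 0: r = r^2 mod 37 = 27^2 = 26
  -> s = B^a = 26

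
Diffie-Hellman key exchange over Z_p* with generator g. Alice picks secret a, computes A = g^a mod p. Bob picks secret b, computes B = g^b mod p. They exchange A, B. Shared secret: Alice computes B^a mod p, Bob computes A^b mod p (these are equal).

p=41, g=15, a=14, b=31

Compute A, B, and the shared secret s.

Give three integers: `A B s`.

Answer: 8 12 33

Derivation:
A = 15^14 mod 41  (bits of 14 = 1110)
  bit 0 = 1: r = r^2 * 15 mod 41 = 1^2 * 15 = 1*15 = 15
  bit 1 = 1: r = r^2 * 15 mod 41 = 15^2 * 15 = 20*15 = 13
  bit 2 = 1: r = r^2 * 15 mod 41 = 13^2 * 15 = 5*15 = 34
  bit 3 = 0: r = r^2 mod 41 = 34^2 = 8
  -> A = 8
B = 15^31 mod 41  (bits of 31 = 11111)
  bit 0 = 1: r = r^2 * 15 mod 41 = 1^2 * 15 = 1*15 = 15
  bit 1 = 1: r = r^2 * 15 mod 41 = 15^2 * 15 = 20*15 = 13
  bit 2 = 1: r = r^2 * 15 mod 41 = 13^2 * 15 = 5*15 = 34
  bit 3 = 1: r = r^2 * 15 mod 41 = 34^2 * 15 = 8*15 = 38
  bit 4 = 1: r = r^2 * 15 mod 41 = 38^2 * 15 = 9*15 = 12
  -> B = 12
s = B^a = 12^14 mod 41  (bits of 14 = 1110)
  bit 0 = 1: r = r^2 * 12 mod 41 = 1^2 * 12 = 1*12 = 12
  bit 1 = 1: r = r^2 * 12 mod 41 = 12^2 * 12 = 21*12 = 6
  bit 2 = 1: r = r^2 * 12 mod 41 = 6^2 * 12 = 36*12 = 22
  bit 3 = 0: r = r^2 mod 41 = 22^2 = 33
  -> s = B^a = 33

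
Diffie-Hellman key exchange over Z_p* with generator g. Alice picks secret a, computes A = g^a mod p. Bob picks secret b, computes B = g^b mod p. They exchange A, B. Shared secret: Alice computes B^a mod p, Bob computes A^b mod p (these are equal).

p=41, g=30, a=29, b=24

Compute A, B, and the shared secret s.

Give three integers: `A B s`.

A = 30^29 mod 41  (bits of 29 = 11101)
  bit 0 = 1: r = r^2 * 30 mod 41 = 1^2 * 30 = 1*30 = 30
  bit 1 = 1: r = r^2 * 30 mod 41 = 30^2 * 30 = 39*30 = 22
  bit 2 = 1: r = r^2 * 30 mod 41 = 22^2 * 30 = 33*30 = 6
  bit 3 = 0: r = r^2 mod 41 = 6^2 = 36
  bit 4 = 1: r = r^2 * 30 mod 41 = 36^2 * 30 = 25*30 = 12
  -> A = 12
B = 30^24 mod 41  (bits of 24 = 11000)
  bit 0 = 1: r = r^2 * 30 mod 41 = 1^2 * 30 = 1*30 = 30
  bit 1 = 1: r = r^2 * 30 mod 41 = 30^2 * 30 = 39*30 = 22
  bit 2 = 0: r = r^2 mod 41 = 22^2 = 33
  bit 3 = 0: r = r^2 mod 41 = 33^2 = 23
  bit 4 = 0: r = r^2 mod 41 = 23^2 = 37
  -> B = 37
s = B^a = 37^29 mod 41  (bits of 29 = 11101)
  bit 0 = 1: r = r^2 * 37 mod 41 = 1^2 * 37 = 1*37 = 37
  bit 1 = 1: r = r^2 * 37 mod 41 = 37^2 * 37 = 16*37 = 18
  bit 2 = 1: r = r^2 * 37 mod 41 = 18^2 * 37 = 37*37 = 16
  bit 3 = 0: r = r^2 mod 41 = 16^2 = 10
  bit 4 = 1: r = r^2 * 37 mod 41 = 10^2 * 37 = 18*37 = 10
  -> s = B^a = 10

Answer: 12 37 10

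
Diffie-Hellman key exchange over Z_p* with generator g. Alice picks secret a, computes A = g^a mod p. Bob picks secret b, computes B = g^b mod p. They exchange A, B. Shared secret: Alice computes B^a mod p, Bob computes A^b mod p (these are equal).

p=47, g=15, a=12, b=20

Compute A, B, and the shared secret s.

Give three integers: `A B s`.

Answer: 28 21 16

Derivation:
A = 15^12 mod 47  (bits of 12 = 1100)
  bit 0 = 1: r = r^2 * 15 mod 47 = 1^2 * 15 = 1*15 = 15
  bit 1 = 1: r = r^2 * 15 mod 47 = 15^2 * 15 = 37*15 = 38
  bit 2 = 0: r = r^2 mod 47 = 38^2 = 34
  bit 3 = 0: r = r^2 mod 47 = 34^2 = 28
  -> A = 28
B = 15^20 mod 47  (bits of 20 = 10100)
  bit 0 = 1: r = r^2 * 15 mod 47 = 1^2 * 15 = 1*15 = 15
  bit 1 = 0: r = r^2 mod 47 = 15^2 = 37
  bit 2 = 1: r = r^2 * 15 mod 47 = 37^2 * 15 = 6*15 = 43
  bit 3 = 0: r = r^2 mod 47 = 43^2 = 16
  bit 4 = 0: r = r^2 mod 47 = 16^2 = 21
  -> B = 21
s = B^a = 21^12 mod 47  (bits of 12 = 1100)
  bit 0 = 1: r = r^2 * 21 mod 47 = 1^2 * 21 = 1*21 = 21
  bit 1 = 1: r = r^2 * 21 mod 47 = 21^2 * 21 = 18*21 = 2
  bit 2 = 0: r = r^2 mod 47 = 2^2 = 4
  bit 3 = 0: r = r^2 mod 47 = 4^2 = 16
  -> s = B^a = 16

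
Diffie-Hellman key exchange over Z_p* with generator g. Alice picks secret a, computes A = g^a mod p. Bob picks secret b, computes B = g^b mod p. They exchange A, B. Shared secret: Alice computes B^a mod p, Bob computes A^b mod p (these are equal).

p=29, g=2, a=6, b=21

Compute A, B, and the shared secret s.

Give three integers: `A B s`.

Answer: 6 17 28

Derivation:
A = 2^6 mod 29  (bits of 6 = 110)
  bit 0 = 1: r = r^2 * 2 mod 29 = 1^2 * 2 = 1*2 = 2
  bit 1 = 1: r = r^2 * 2 mod 29 = 2^2 * 2 = 4*2 = 8
  bit 2 = 0: r = r^2 mod 29 = 8^2 = 6
  -> A = 6
B = 2^21 mod 29  (bits of 21 = 10101)
  bit 0 = 1: r = r^2 * 2 mod 29 = 1^2 * 2 = 1*2 = 2
  bit 1 = 0: r = r^2 mod 29 = 2^2 = 4
  bit 2 = 1: r = r^2 * 2 mod 29 = 4^2 * 2 = 16*2 = 3
  bit 3 = 0: r = r^2 mod 29 = 3^2 = 9
  bit 4 = 1: r = r^2 * 2 mod 29 = 9^2 * 2 = 23*2 = 17
  -> B = 17
s = B^a = 17^6 mod 29  (bits of 6 = 110)
  bit 0 = 1: r = r^2 * 17 mod 29 = 1^2 * 17 = 1*17 = 17
  bit 1 = 1: r = r^2 * 17 mod 29 = 17^2 * 17 = 28*17 = 12
  bit 2 = 0: r = r^2 mod 29 = 12^2 = 28
  -> s = B^a = 28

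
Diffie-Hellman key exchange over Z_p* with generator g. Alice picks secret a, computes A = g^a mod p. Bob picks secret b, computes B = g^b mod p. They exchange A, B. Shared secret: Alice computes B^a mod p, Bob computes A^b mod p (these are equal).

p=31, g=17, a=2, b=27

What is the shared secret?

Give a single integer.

A = 17^2 mod 31  (bits of 2 = 10)
  bit 0 = 1: r = r^2 * 17 mod 31 = 1^2 * 17 = 1*17 = 17
  bit 1 = 0: r = r^2 mod 31 = 17^2 = 10
  -> A = 10
B = 17^27 mod 31  (bits of 27 = 11011)
  bit 0 = 1: r = r^2 * 17 mod 31 = 1^2 * 17 = 1*17 = 17
  bit 1 = 1: r = r^2 * 17 mod 31 = 17^2 * 17 = 10*17 = 15
  bit 2 = 0: r = r^2 mod 31 = 15^2 = 8
  bit 3 = 1: r = r^2 * 17 mod 31 = 8^2 * 17 = 2*17 = 3
  bit 4 = 1: r = r^2 * 17 mod 31 = 3^2 * 17 = 9*17 = 29
  -> B = 29
s = B^a = 29^2 mod 31  (bits of 2 = 10)
  bit 0 = 1: r = r^2 * 29 mod 31 = 1^2 * 29 = 1*29 = 29
  bit 1 = 0: r = r^2 mod 31 = 29^2 = 4
  -> s = B^a = 4

Answer: 4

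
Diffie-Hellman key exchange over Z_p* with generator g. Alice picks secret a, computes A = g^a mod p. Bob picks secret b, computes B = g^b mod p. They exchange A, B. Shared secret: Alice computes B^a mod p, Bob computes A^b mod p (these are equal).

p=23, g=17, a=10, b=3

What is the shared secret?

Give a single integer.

Answer: 18

Derivation:
A = 17^10 mod 23  (bits of 10 = 1010)
  bit 0 = 1: r = r^2 * 17 mod 23 = 1^2 * 17 = 1*17 = 17
  bit 1 = 0: r = r^2 mod 23 = 17^2 = 13
  bit 2 = 1: r = r^2 * 17 mod 23 = 13^2 * 17 = 8*17 = 21
  bit 3 = 0: r = r^2 mod 23 = 21^2 = 4
  -> A = 4
B = 17^3 mod 23  (bits of 3 = 11)
  bit 0 = 1: r = r^2 * 17 mod 23 = 1^2 * 17 = 1*17 = 17
  bit 1 = 1: r = r^2 * 17 mod 23 = 17^2 * 17 = 13*17 = 14
  -> B = 14
s = B^a = 14^10 mod 23  (bits of 10 = 1010)
  bit 0 = 1: r = r^2 * 14 mod 23 = 1^2 * 14 = 1*14 = 14
  bit 1 = 0: r = r^2 mod 23 = 14^2 = 12
  bit 2 = 1: r = r^2 * 14 mod 23 = 12^2 * 14 = 6*14 = 15
  bit 3 = 0: r = r^2 mod 23 = 15^2 = 18
  -> s = B^a = 18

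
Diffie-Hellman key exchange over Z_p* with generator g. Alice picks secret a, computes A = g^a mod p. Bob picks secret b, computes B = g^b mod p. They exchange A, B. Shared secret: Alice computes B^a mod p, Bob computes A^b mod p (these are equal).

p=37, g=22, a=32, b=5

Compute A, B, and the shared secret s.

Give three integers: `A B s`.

A = 22^32 mod 37  (bits of 32 = 100000)
  bit 0 = 1: r = r^2 * 22 mod 37 = 1^2 * 22 = 1*22 = 22
  bit 1 = 0: r = r^2 mod 37 = 22^2 = 3
  bit 2 = 0: r = r^2 mod 37 = 3^2 = 9
  bit 3 = 0: r = r^2 mod 37 = 9^2 = 7
  bit 4 = 0: r = r^2 mod 37 = 7^2 = 12
  bit 5 = 0: r = r^2 mod 37 = 12^2 = 33
  -> A = 33
B = 22^5 mod 37  (bits of 5 = 101)
  bit 0 = 1: r = r^2 * 22 mod 37 = 1^2 * 22 = 1*22 = 22
  bit 1 = 0: r = r^2 mod 37 = 22^2 = 3
  bit 2 = 1: r = r^2 * 22 mod 37 = 3^2 * 22 = 9*22 = 13
  -> B = 13
s = B^a = 13^32 mod 37  (bits of 32 = 100000)
  bit 0 = 1: r = r^2 * 13 mod 37 = 1^2 * 13 = 1*13 = 13
  bit 1 = 0: r = r^2 mod 37 = 13^2 = 21
  bit 2 = 0: r = r^2 mod 37 = 21^2 = 34
  bit 3 = 0: r = r^2 mod 37 = 34^2 = 9
  bit 4 = 0: r = r^2 mod 37 = 9^2 = 7
  bit 5 = 0: r = r^2 mod 37 = 7^2 = 12
  -> s = B^a = 12

Answer: 33 13 12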